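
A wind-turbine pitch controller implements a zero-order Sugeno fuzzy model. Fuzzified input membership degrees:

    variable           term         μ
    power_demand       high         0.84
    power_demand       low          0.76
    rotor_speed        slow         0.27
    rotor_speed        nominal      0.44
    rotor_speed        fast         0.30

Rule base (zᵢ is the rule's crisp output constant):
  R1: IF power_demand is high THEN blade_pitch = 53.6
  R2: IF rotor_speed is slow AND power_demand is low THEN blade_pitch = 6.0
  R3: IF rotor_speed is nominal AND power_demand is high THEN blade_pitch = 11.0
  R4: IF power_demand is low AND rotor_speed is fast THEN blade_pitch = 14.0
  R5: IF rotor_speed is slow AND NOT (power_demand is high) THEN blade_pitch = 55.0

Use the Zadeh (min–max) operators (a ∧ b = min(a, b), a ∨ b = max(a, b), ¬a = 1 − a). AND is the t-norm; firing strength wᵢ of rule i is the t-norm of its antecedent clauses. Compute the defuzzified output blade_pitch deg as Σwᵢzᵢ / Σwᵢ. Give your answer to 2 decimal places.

R1 (z=53.6): high=0.84 → w = 0.84
R2 (z=6.0): slow=0.27, low=0.76; AND[min(a, b)] → w = 0.27
R3 (z=11.0): nominal=0.44, high=0.84; AND[min(a, b)] → w = 0.44
R4 (z=14.0): low=0.76, fast=0.30; AND[min(a, b)] → w = 0.30
R5 (z=55.0): slow=0.27, ¬high=1−0.84=0.16; AND[min(a, b)] → w = 0.16
Weighted average = (0.84·53.6 + 0.27·6.0 + 0.44·11.0 + 0.30·14.0 + 0.16·55.0) / (0.84 + 0.27 + 0.44 + 0.30 + 0.16)
  = 64.4840 / 2.0100 = 32.08

32.08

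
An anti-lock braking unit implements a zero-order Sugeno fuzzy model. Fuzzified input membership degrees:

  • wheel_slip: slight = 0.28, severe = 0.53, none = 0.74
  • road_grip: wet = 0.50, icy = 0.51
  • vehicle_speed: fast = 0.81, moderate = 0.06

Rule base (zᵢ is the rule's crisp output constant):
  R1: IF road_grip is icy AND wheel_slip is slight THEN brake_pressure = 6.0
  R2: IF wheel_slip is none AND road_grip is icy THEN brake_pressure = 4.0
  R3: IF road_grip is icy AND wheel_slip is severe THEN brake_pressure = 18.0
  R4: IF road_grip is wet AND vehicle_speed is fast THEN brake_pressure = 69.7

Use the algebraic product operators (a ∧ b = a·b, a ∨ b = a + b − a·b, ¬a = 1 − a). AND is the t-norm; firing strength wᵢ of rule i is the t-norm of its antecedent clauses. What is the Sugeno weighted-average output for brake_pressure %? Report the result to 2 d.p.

29.66

R1 (z=6.0): icy=0.51, slight=0.28; AND[a·b] → w = 0.1428
R2 (z=4.0): none=0.74, icy=0.51; AND[a·b] → w = 0.3774
R3 (z=18.0): icy=0.51, severe=0.53; AND[a·b] → w = 0.2703
R4 (z=69.7): wet=0.50, fast=0.81; AND[a·b] → w = 0.4050
Weighted average = (0.1428·6.0 + 0.3774·4.0 + 0.2703·18.0 + 0.4050·69.7) / (0.1428 + 0.3774 + 0.2703 + 0.4050)
  = 35.4603 / 1.1955 = 29.66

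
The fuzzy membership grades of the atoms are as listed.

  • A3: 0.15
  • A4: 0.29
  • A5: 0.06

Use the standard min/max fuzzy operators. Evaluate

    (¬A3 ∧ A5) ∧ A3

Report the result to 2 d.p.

¬A3 = 1 − 0.15 = 0.85
¬A3 ∧ A5 = min(a, b) on (0.85, 0.06) = 0.06
(¬A3 ∧ A5) ∧ A3 = min(a, b) on (0.06, 0.15) = 0.06

0.06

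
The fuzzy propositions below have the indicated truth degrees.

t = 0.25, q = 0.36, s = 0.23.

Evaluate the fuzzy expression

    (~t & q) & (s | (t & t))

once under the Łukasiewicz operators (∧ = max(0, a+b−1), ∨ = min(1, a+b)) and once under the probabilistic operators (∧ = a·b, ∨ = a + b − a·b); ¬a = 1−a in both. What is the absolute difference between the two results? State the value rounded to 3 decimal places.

Under Łukasiewicz:
  ~t = 1 − 0.25 = 0.75
  ~t & q = max(0, a+b−1) on (0.75, 0.36) = 0.11
  t & t = max(0, a+b−1) on (0.25, 0.25) = 0.00
  s | (t & t) = min(1, a+b) on (0.23, 0.00) = 0.23
  (~t & q) & (s | (t & t)) = max(0, a+b−1) on (0.11, 0.23) = 0.00
  → value = 0.0000
Under probabilistic:
  ~t = 1 − 0.2500 = 0.7500
  ~t & q = a·b on (0.7500, 0.3600) = 0.2700
  t & t = a·b on (0.2500, 0.2500) = 0.0625
  s | (t & t) = a + b − a·b on (0.2300, 0.0625) = 0.2781
  (~t & q) & (s | (t & t)) = a·b on (0.2700, 0.2781) = 0.0751
  → value = 0.0751
|0.0000 − 0.0751| = 0.075

0.075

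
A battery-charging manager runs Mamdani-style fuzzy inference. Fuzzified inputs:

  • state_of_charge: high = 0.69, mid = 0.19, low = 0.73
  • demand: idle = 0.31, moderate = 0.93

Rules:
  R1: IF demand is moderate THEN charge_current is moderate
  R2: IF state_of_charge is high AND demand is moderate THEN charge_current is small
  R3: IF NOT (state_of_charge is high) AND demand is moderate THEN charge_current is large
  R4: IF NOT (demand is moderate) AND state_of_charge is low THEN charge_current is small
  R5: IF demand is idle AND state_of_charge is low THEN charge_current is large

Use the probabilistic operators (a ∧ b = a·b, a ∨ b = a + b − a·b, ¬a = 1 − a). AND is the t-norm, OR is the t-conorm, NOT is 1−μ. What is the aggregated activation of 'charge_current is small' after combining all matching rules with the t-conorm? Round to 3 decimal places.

0.660

R1: moderate=0.93 → w = 0.9300
R2: high=0.69, moderate=0.93; AND[a·b] → w = 0.6417
R3: ¬high=1−0.69=0.31, moderate=0.93; AND[a·b] → w = 0.2883
R4: ¬moderate=1−0.93=0.07, low=0.73; AND[a·b] → w = 0.0511
R5: idle=0.31, low=0.73; AND[a·b] → w = 0.2263
Rules with consequent 'small': {R2, R4} → strengths 0.6417, 0.0511
Aggregate via t-conorm [a + b − a·b]: 0.6600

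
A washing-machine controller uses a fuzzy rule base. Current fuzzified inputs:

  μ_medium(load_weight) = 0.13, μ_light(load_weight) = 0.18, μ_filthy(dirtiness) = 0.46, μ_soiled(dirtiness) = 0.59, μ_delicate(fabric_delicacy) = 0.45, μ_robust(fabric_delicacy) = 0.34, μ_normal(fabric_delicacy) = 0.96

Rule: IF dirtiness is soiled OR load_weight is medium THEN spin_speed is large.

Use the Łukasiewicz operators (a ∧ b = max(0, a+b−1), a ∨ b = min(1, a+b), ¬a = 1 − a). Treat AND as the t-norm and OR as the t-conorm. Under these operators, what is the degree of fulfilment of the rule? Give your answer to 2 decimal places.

firing strength: soiled=0.59, medium=0.13; OR[min(1, a+b)] → w = 0.72

0.72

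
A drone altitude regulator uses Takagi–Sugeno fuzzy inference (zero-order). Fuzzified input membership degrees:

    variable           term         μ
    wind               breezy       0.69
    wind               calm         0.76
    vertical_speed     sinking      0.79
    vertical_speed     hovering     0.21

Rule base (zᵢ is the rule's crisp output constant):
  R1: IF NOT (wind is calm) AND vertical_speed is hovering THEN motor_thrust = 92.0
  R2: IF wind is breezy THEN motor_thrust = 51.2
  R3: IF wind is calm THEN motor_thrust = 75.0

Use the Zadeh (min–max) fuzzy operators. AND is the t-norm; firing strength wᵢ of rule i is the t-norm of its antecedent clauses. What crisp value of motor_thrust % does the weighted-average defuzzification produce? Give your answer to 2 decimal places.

67.26

R1 (z=92.0): ¬calm=1−0.76=0.24, hovering=0.21; AND[min(a, b)] → w = 0.21
R2 (z=51.2): breezy=0.69 → w = 0.69
R3 (z=75.0): calm=0.76 → w = 0.76
Weighted average = (0.21·92.0 + 0.69·51.2 + 0.76·75.0) / (0.21 + 0.69 + 0.76)
  = 111.6480 / 1.6600 = 67.26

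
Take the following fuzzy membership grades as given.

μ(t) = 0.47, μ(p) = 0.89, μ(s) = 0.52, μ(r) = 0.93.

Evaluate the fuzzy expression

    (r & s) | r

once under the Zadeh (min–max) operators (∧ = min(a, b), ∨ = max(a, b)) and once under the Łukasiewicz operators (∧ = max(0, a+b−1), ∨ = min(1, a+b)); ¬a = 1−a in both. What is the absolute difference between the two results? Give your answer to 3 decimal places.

0.070

Under Zadeh (min–max):
  r & s = min(a, b) on (0.93, 0.52) = 0.52
  (r & s) | r = max(a, b) on (0.52, 0.93) = 0.93
  → value = 0.9300
Under Łukasiewicz:
  r & s = max(0, a+b−1) on (0.93, 0.52) = 0.45
  (r & s) | r = min(1, a+b) on (0.45, 0.93) = 1.00
  → value = 1.0000
|0.9300 − 1.0000| = 0.070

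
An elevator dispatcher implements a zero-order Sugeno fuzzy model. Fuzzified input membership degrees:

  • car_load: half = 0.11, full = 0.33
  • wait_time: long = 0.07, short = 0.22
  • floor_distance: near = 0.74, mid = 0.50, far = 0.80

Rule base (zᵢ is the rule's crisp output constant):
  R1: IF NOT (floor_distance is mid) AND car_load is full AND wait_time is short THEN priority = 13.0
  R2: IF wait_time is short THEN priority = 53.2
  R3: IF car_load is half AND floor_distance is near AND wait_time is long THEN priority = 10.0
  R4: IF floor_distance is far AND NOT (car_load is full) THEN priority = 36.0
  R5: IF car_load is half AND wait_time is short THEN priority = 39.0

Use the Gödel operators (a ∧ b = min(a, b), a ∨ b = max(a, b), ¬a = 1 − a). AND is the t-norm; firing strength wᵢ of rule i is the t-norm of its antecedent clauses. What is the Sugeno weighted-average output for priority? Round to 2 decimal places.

R1 (z=13.0): ¬mid=1−0.50=0.50, full=0.33, short=0.22; AND[min(a, b)] → w = 0.22
R2 (z=53.2): short=0.22 → w = 0.22
R3 (z=10.0): half=0.11, near=0.74, long=0.07; AND[min(a, b)] → w = 0.07
R4 (z=36.0): far=0.80, ¬full=1−0.33=0.67; AND[min(a, b)] → w = 0.67
R5 (z=39.0): half=0.11, short=0.22; AND[min(a, b)] → w = 0.11
Weighted average = (0.22·13.0 + 0.22·53.2 + 0.07·10.0 + 0.67·36.0 + 0.11·39.0) / (0.22 + 0.22 + 0.07 + 0.67 + 0.11)
  = 43.6740 / 1.2900 = 33.86

33.86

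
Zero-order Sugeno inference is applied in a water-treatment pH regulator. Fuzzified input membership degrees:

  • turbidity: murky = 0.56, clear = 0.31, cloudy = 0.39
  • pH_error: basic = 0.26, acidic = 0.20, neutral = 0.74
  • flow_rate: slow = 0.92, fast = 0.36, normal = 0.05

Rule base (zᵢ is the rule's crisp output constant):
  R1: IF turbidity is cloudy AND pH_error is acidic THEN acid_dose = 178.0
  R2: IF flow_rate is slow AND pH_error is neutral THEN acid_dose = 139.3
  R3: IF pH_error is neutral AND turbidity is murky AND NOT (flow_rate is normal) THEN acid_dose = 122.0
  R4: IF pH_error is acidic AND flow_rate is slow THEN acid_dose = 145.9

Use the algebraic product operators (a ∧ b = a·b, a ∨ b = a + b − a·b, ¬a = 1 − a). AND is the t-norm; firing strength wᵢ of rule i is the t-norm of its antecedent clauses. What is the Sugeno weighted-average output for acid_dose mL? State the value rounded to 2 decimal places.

137.37

R1 (z=178.0): cloudy=0.39, acidic=0.20; AND[a·b] → w = 0.0780
R2 (z=139.3): slow=0.92, neutral=0.74; AND[a·b] → w = 0.6808
R3 (z=122.0): neutral=0.74, murky=0.56, ¬normal=1−0.05=0.95; AND[a·b] → w = 0.3937
R4 (z=145.9): acidic=0.20, slow=0.92; AND[a·b] → w = 0.1840
Weighted average = (0.0780·178.0 + 0.6808·139.3 + 0.3937·122.0 + 0.1840·145.9) / (0.0780 + 0.6808 + 0.3937 + 0.1840)
  = 183.5940 / 1.3365 = 137.37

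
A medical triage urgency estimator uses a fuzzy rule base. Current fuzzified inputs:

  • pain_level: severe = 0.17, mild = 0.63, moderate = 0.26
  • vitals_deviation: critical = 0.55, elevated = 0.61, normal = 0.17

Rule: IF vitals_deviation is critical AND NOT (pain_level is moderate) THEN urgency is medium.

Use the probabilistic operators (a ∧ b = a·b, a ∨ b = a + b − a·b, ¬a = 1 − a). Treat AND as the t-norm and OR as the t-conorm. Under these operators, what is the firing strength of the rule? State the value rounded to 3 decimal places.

0.407

firing strength: critical=0.55, ¬moderate=1−0.26=0.74; AND[a·b] → w = 0.4070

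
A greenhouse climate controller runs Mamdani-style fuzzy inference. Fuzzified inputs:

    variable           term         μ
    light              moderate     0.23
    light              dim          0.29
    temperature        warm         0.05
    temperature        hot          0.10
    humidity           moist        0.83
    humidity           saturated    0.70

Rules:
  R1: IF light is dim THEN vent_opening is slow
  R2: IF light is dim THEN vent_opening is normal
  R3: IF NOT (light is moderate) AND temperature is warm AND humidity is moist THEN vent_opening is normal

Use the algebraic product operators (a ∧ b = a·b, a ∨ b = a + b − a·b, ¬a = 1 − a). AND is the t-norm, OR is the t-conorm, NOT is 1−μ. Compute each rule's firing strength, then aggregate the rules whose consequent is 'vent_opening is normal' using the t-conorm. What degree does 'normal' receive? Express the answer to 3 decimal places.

0.313

R1: dim=0.29 → w = 0.2900
R2: dim=0.29 → w = 0.2900
R3: ¬moderate=1−0.23=0.77, warm=0.05, moist=0.83; AND[a·b] → w = 0.0320
Rules with consequent 'normal': {R2, R3} → strengths 0.2900, 0.0320
Aggregate via t-conorm [a + b − a·b]: 0.3127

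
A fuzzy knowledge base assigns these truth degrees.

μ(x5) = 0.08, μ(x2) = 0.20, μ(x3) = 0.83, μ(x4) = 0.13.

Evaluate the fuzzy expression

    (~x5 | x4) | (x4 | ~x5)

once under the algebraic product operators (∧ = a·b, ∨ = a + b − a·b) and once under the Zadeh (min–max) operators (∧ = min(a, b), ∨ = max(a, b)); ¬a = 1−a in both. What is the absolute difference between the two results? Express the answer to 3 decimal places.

0.075

Under algebraic product:
  ~x5 = 1 − 0.0800 = 0.9200
  ~x5 | x4 = a + b − a·b on (0.9200, 0.1300) = 0.9304
  ~x5 = 1 − 0.0800 = 0.9200
  x4 | ~x5 = a + b − a·b on (0.1300, 0.9200) = 0.9304
  (~x5 | x4) | (x4 | ~x5) = a + b − a·b on (0.9304, 0.9304) = 0.9952
  → value = 0.9952
Under Zadeh (min–max):
  ~x5 = 1 − 0.08 = 0.92
  ~x5 | x4 = max(a, b) on (0.92, 0.13) = 0.92
  ~x5 = 1 − 0.08 = 0.92
  x4 | ~x5 = max(a, b) on (0.13, 0.92) = 0.92
  (~x5 | x4) | (x4 | ~x5) = max(a, b) on (0.92, 0.92) = 0.92
  → value = 0.9200
|0.9952 − 0.9200| = 0.075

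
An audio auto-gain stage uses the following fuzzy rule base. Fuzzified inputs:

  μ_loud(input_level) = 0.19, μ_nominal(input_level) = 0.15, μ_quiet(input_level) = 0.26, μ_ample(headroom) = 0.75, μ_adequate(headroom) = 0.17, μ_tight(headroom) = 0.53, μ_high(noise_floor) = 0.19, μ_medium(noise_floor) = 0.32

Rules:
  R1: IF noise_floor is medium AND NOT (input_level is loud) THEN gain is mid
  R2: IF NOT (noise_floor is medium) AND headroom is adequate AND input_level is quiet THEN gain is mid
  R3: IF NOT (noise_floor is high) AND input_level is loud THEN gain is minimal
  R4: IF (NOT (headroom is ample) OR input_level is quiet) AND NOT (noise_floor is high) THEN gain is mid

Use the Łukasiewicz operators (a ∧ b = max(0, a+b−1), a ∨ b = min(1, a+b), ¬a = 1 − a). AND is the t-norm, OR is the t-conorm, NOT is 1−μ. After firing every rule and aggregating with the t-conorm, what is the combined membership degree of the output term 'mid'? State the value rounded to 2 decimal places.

R1: medium=0.32, ¬loud=1−0.19=0.81; AND[max(0, a+b−1)] → w = 0.13
R2: ¬medium=1−0.32=0.68, adequate=0.17, quiet=0.26; AND[max(0, a+b−1)] → w = 0.00
R3: ¬high=1−0.19=0.81, loud=0.19; AND[max(0, a+b−1)] → w = 0.00
R4: (¬ample=1−0.75=0.25 OR quiet=0.26) = 0.51; AND[max(0, a+b−1)] with ¬high=1−0.19=0.81 → w = 0.32
Rules with consequent 'mid': {R1, R2, R4} → strengths 0.13, 0.00, 0.32
Aggregate via t-conorm [min(1, a+b)]: 0.45

0.45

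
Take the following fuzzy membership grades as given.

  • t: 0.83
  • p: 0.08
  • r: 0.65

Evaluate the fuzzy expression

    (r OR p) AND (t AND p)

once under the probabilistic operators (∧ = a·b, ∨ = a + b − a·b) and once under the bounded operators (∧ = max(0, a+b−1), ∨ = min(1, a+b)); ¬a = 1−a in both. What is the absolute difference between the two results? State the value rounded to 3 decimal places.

0.045

Under probabilistic:
  r OR p = a + b − a·b on (0.6500, 0.0800) = 0.6780
  t AND p = a·b on (0.8300, 0.0800) = 0.0664
  (r OR p) AND (t AND p) = a·b on (0.6780, 0.0664) = 0.0450
  → value = 0.0450
Under bounded:
  r OR p = min(1, a+b) on (0.65, 0.08) = 0.73
  t AND p = max(0, a+b−1) on (0.83, 0.08) = 0.00
  (r OR p) AND (t AND p) = max(0, a+b−1) on (0.73, 0.00) = 0.00
  → value = 0.0000
|0.0450 − 0.0000| = 0.045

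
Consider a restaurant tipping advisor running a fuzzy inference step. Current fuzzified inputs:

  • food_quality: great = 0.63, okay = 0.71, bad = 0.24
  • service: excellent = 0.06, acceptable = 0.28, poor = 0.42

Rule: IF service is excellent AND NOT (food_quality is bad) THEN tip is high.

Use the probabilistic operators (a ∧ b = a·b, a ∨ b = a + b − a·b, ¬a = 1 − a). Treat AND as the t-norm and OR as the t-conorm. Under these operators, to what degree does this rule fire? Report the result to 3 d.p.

firing strength: excellent=0.06, ¬bad=1−0.24=0.76; AND[a·b] → w = 0.0456

0.046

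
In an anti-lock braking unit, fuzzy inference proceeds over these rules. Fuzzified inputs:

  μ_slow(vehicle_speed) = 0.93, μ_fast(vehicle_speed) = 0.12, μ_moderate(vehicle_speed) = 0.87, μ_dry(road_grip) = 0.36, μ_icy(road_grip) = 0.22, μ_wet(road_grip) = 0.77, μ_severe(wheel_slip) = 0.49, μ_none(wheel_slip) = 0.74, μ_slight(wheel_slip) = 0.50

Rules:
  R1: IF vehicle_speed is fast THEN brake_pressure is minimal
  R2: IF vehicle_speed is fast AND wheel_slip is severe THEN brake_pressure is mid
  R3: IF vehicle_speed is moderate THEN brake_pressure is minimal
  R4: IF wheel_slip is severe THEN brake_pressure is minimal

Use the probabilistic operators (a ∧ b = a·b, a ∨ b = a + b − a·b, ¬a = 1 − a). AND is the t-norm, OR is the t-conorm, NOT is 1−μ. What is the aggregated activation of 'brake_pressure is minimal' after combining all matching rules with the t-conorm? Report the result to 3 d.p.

R1: fast=0.12 → w = 0.1200
R2: fast=0.12, severe=0.49; AND[a·b] → w = 0.0588
R3: moderate=0.87 → w = 0.8700
R4: severe=0.49 → w = 0.4900
Rules with consequent 'minimal': {R1, R3, R4} → strengths 0.1200, 0.8700, 0.4900
Aggregate via t-conorm [a + b − a·b]: 0.9417

0.942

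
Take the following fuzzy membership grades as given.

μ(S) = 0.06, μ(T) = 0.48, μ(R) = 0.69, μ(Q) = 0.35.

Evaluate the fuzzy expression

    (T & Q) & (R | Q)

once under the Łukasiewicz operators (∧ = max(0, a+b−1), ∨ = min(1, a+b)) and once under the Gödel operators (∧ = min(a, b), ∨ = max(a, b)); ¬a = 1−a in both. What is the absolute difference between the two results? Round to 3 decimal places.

Under Łukasiewicz:
  T & Q = max(0, a+b−1) on (0.48, 0.35) = 0.00
  R | Q = min(1, a+b) on (0.69, 0.35) = 1.00
  (T & Q) & (R | Q) = max(0, a+b−1) on (0.00, 1.00) = 0.00
  → value = 0.0000
Under Gödel:
  T & Q = min(a, b) on (0.48, 0.35) = 0.35
  R | Q = max(a, b) on (0.69, 0.35) = 0.69
  (T & Q) & (R | Q) = min(a, b) on (0.35, 0.69) = 0.35
  → value = 0.3500
|0.0000 − 0.3500| = 0.350

0.350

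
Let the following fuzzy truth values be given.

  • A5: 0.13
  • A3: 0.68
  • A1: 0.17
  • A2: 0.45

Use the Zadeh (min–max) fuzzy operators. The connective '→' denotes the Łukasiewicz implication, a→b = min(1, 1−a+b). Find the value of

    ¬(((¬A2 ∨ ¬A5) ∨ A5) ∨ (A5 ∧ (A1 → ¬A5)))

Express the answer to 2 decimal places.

0.13

¬A2 = 1 − 0.45 = 0.55
¬A5 = 1 − 0.13 = 0.87
¬A2 ∨ ¬A5 = max(a, b) on (0.55, 0.87) = 0.87
(¬A2 ∨ ¬A5) ∨ A5 = max(a, b) on (0.87, 0.13) = 0.87
¬A5 = 1 − 0.13 = 0.87
A1 → ¬A5  [Łukasiewicz: min(1, 1−a+b)] with a=0.17, b=0.87 → 1.00
A5 ∧ (A1 → ¬A5) = min(a, b) on (0.13, 1.00) = 0.13
((¬A2 ∨ ¬A5) ∨ A5) ∨ (A5 ∧ (A1 → ¬A5)) = max(a, b) on (0.87, 0.13) = 0.87
¬(((¬A2 ∨ ¬A5) ∨ A5) ∨ (A5 ∧ (A1 → ¬A5))) = 1 − 0.87 = 0.13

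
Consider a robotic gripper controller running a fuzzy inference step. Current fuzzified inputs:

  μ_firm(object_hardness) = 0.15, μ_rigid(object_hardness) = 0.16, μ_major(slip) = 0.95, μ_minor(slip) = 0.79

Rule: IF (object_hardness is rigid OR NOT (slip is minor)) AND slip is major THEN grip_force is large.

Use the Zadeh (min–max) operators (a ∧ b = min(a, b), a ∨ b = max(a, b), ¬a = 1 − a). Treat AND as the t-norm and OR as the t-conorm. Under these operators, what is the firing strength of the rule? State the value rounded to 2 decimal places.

firing strength: (rigid=0.16 OR ¬minor=1−0.79=0.21) = 0.21; AND[min(a, b)] with major=0.95 → w = 0.21

0.21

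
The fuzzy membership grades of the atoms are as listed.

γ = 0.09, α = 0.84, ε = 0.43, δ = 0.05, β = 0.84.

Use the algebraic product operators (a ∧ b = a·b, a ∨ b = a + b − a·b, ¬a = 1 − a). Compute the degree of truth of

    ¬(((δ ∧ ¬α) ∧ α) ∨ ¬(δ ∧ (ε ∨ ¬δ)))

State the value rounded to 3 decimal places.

0.048

¬α = 1 − 0.8400 = 0.1600
δ ∧ ¬α = a·b on (0.0500, 0.1600) = 0.0080
(δ ∧ ¬α) ∧ α = a·b on (0.0080, 0.8400) = 0.0067
¬δ = 1 − 0.0500 = 0.9500
ε ∨ ¬δ = a + b − a·b on (0.4300, 0.9500) = 0.9715
δ ∧ (ε ∨ ¬δ) = a·b on (0.0500, 0.9715) = 0.0486
¬(δ ∧ (ε ∨ ¬δ)) = 1 − 0.0486 = 0.9514
((δ ∧ ¬α) ∧ α) ∨ ¬(δ ∧ (ε ∨ ¬δ)) = a + b − a·b on (0.0067, 0.9514) = 0.9518
¬(((δ ∧ ¬α) ∧ α) ∨ ¬(δ ∧ (ε ∨ ¬δ))) = 1 − 0.9518 = 0.0482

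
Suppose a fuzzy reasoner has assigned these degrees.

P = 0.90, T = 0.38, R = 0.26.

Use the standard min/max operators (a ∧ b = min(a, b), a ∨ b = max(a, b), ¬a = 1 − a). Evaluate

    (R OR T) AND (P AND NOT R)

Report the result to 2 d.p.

0.38

R OR T = max(a, b) on (0.26, 0.38) = 0.38
NOT R = 1 − 0.26 = 0.74
P AND NOT R = min(a, b) on (0.90, 0.74) = 0.74
(R OR T) AND (P AND NOT R) = min(a, b) on (0.38, 0.74) = 0.38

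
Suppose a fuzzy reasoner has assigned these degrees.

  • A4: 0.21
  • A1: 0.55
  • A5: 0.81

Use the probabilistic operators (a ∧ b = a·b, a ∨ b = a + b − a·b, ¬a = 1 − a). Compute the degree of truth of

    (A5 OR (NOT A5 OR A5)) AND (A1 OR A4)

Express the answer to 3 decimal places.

NOT A5 = 1 − 0.8100 = 0.1900
NOT A5 OR A5 = a + b − a·b on (0.1900, 0.8100) = 0.8461
A5 OR (NOT A5 OR A5) = a + b − a·b on (0.8100, 0.8461) = 0.9708
A1 OR A4 = a + b − a·b on (0.5500, 0.2100) = 0.6445
(A5 OR (NOT A5 OR A5)) AND (A1 OR A4) = a·b on (0.9708, 0.6445) = 0.6257

0.626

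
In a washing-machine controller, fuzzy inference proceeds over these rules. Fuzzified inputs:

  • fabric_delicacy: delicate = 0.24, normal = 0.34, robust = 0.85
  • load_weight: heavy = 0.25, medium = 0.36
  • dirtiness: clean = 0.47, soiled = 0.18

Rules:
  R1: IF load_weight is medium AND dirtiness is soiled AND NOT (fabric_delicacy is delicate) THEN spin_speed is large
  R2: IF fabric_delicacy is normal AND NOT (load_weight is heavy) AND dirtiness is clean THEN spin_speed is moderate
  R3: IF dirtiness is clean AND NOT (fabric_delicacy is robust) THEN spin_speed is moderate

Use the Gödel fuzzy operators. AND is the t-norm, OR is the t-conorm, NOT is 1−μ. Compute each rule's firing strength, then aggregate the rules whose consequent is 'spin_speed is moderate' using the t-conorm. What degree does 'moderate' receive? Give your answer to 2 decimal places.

R1: medium=0.36, soiled=0.18, ¬delicate=1−0.24=0.76; AND[min(a, b)] → w = 0.18
R2: normal=0.34, ¬heavy=1−0.25=0.75, clean=0.47; AND[min(a, b)] → w = 0.34
R3: clean=0.47, ¬robust=1−0.85=0.15; AND[min(a, b)] → w = 0.15
Rules with consequent 'moderate': {R2, R3} → strengths 0.34, 0.15
Aggregate via t-conorm [max(a, b)]: 0.34

0.34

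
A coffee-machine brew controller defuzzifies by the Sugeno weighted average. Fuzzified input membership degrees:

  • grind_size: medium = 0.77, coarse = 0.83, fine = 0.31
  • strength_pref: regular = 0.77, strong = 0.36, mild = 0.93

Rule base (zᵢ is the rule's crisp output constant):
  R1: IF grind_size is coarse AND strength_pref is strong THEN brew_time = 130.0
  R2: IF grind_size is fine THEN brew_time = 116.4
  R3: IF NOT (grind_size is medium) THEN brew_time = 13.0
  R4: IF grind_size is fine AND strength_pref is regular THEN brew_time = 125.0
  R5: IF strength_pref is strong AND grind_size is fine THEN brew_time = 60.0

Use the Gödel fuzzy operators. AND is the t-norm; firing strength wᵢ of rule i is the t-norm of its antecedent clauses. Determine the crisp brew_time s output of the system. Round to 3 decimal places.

94.226

R1 (z=130.0): coarse=0.83, strong=0.36; AND[min(a, b)] → w = 0.36
R2 (z=116.4): fine=0.31 → w = 0.31
R3 (z=13.0): ¬medium=1−0.77=0.23 → w = 0.23
R4 (z=125.0): fine=0.31, regular=0.77; AND[min(a, b)] → w = 0.31
R5 (z=60.0): strong=0.36, fine=0.31; AND[min(a, b)] → w = 0.31
Weighted average = (0.36·130.0 + 0.31·116.4 + 0.23·13.0 + 0.31·125.0 + 0.31·60.0) / (0.36 + 0.31 + 0.23 + 0.31 + 0.31)
  = 143.2240 / 1.5200 = 94.226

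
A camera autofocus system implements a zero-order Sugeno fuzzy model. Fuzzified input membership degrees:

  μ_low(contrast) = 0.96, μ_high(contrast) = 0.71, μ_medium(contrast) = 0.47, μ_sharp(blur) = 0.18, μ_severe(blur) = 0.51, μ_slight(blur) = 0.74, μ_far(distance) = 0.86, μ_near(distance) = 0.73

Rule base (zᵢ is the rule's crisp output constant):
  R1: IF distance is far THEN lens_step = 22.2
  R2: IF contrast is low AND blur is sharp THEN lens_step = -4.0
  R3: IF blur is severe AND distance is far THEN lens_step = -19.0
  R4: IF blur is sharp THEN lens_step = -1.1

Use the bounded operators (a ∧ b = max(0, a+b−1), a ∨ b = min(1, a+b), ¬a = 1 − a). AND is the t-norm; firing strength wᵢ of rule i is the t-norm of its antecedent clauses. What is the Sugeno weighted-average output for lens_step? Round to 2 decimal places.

R1 (z=22.2): far=0.86 → w = 0.86
R2 (z=-4.0): low=0.96, sharp=0.18; AND[max(0, a+b−1)] → w = 0.14
R3 (z=-19.0): severe=0.51, far=0.86; AND[max(0, a+b−1)] → w = 0.37
R4 (z=-1.1): sharp=0.18 → w = 0.18
Weighted average = (0.86·22.2 + 0.14·-4.0 + 0.37·-19.0 + 0.18·-1.1) / (0.86 + 0.14 + 0.37 + 0.18)
  = 11.3040 / 1.5500 = 7.29

7.29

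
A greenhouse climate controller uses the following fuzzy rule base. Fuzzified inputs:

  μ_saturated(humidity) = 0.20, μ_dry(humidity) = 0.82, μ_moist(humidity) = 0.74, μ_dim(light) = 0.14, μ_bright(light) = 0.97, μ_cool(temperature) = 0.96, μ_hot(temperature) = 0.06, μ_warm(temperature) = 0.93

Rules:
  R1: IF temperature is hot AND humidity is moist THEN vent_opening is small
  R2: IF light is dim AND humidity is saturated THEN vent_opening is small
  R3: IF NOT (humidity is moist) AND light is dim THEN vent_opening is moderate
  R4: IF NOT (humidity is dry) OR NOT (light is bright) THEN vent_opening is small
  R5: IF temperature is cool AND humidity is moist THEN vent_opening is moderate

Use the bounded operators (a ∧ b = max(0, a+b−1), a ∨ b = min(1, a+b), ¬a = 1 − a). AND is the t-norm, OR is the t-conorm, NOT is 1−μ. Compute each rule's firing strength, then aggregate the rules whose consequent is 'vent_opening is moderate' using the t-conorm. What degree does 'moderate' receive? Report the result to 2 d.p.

R1: hot=0.06, moist=0.74; AND[max(0, a+b−1)] → w = 0.00
R2: dim=0.14, saturated=0.20; AND[max(0, a+b−1)] → w = 0.00
R3: ¬moist=1−0.74=0.26, dim=0.14; AND[max(0, a+b−1)] → w = 0.00
R4: ¬dry=1−0.82=0.18, ¬bright=1−0.97=0.03; OR[min(1, a+b)] → w = 0.21
R5: cool=0.96, moist=0.74; AND[max(0, a+b−1)] → w = 0.70
Rules with consequent 'moderate': {R3, R5} → strengths 0.00, 0.70
Aggregate via t-conorm [min(1, a+b)]: 0.70

0.70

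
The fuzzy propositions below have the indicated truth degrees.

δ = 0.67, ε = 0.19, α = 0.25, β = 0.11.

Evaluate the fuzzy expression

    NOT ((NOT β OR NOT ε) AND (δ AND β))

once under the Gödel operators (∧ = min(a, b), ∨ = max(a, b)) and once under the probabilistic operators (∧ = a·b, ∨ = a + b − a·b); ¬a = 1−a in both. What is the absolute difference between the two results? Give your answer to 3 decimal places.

Under Gödel:
  NOT β = 1 − 0.11 = 0.89
  NOT ε = 1 − 0.19 = 0.81
  NOT β OR NOT ε = max(a, b) on (0.89, 0.81) = 0.89
  δ AND β = min(a, b) on (0.67, 0.11) = 0.11
  (NOT β OR NOT ε) AND (δ AND β) = min(a, b) on (0.89, 0.11) = 0.11
  NOT ((NOT β OR NOT ε) AND (δ AND β)) = 1 − 0.11 = 0.89
  → value = 0.8900
Under probabilistic:
  NOT β = 1 − 0.1100 = 0.8900
  NOT ε = 1 − 0.1900 = 0.8100
  NOT β OR NOT ε = a + b − a·b on (0.8900, 0.8100) = 0.9791
  δ AND β = a·b on (0.6700, 0.1100) = 0.0737
  (NOT β OR NOT ε) AND (δ AND β) = a·b on (0.9791, 0.0737) = 0.0722
  NOT ((NOT β OR NOT ε) AND (δ AND β)) = 1 − 0.0722 = 0.9278
  → value = 0.9278
|0.8900 − 0.9278| = 0.038

0.038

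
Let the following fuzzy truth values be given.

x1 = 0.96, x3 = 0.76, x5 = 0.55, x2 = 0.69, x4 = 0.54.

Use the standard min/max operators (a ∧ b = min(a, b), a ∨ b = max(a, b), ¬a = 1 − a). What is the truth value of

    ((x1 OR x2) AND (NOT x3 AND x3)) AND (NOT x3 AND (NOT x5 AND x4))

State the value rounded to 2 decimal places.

0.24

x1 OR x2 = max(a, b) on (0.96, 0.69) = 0.96
NOT x3 = 1 − 0.76 = 0.24
NOT x3 AND x3 = min(a, b) on (0.24, 0.76) = 0.24
(x1 OR x2) AND (NOT x3 AND x3) = min(a, b) on (0.96, 0.24) = 0.24
NOT x3 = 1 − 0.76 = 0.24
NOT x5 = 1 − 0.55 = 0.45
NOT x5 AND x4 = min(a, b) on (0.45, 0.54) = 0.45
NOT x3 AND (NOT x5 AND x4) = min(a, b) on (0.24, 0.45) = 0.24
((x1 OR x2) AND (NOT x3 AND x3)) AND (NOT x3 AND (NOT x5 AND x4)) = min(a, b) on (0.24, 0.24) = 0.24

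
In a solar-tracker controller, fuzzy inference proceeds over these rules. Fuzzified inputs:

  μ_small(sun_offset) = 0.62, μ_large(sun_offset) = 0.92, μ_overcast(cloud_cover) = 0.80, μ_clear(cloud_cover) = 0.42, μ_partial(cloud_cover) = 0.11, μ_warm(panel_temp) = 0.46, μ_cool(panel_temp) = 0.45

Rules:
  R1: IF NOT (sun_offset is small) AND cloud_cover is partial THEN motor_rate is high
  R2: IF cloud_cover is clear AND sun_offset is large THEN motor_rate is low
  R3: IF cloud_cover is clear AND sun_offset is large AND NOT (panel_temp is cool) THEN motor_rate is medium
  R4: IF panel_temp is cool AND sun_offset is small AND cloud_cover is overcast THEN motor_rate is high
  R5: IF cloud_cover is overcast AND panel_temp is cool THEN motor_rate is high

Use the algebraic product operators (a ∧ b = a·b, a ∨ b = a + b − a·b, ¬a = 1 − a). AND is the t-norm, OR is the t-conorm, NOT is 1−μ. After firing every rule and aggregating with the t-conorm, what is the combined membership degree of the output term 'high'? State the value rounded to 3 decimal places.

0.524

R1: ¬small=1−0.62=0.38, partial=0.11; AND[a·b] → w = 0.0418
R2: clear=0.42, large=0.92; AND[a·b] → w = 0.3864
R3: clear=0.42, large=0.92, ¬cool=1−0.45=0.55; AND[a·b] → w = 0.2125
R4: cool=0.45, small=0.62, overcast=0.80; AND[a·b] → w = 0.2232
R5: overcast=0.80, cool=0.45; AND[a·b] → w = 0.3600
Rules with consequent 'high': {R1, R4, R5} → strengths 0.0418, 0.2232, 0.3600
Aggregate via t-conorm [a + b − a·b]: 0.5236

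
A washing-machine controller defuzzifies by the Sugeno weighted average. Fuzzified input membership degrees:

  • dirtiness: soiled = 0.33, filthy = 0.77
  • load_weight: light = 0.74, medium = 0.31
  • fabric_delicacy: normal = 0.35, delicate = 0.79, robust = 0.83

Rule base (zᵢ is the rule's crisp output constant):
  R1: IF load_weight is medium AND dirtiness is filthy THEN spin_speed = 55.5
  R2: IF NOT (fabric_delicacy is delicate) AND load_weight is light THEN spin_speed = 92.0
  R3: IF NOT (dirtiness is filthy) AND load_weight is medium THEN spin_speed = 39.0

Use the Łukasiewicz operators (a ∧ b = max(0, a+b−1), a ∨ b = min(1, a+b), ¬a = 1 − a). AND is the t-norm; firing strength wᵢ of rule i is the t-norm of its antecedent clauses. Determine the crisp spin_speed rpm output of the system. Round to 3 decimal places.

55.500

R1 (z=55.5): medium=0.31, filthy=0.77; AND[max(0, a+b−1)] → w = 0.08
R2 (z=92.0): ¬delicate=1−0.79=0.21, light=0.74; AND[max(0, a+b−1)] → w = 0.00
R3 (z=39.0): ¬filthy=1−0.77=0.23, medium=0.31; AND[max(0, a+b−1)] → w = 0.00
Weighted average = (0.08·55.5 + 0.00·92.0 + 0.00·39.0) / (0.08 + 0.00 + 0.00)
  = 4.4400 / 0.0800 = 55.500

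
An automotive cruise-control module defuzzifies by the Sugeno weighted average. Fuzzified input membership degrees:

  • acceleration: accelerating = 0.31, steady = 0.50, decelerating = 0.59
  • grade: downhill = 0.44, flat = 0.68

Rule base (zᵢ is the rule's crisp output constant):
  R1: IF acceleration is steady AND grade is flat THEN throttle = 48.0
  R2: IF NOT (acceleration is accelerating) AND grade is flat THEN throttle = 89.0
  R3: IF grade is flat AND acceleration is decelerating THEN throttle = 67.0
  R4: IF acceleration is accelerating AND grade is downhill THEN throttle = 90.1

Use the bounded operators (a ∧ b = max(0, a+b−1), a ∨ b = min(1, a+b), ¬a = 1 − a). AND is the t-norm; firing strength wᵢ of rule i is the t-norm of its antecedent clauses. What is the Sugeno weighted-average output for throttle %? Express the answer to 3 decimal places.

R1 (z=48.0): steady=0.50, flat=0.68; AND[max(0, a+b−1)] → w = 0.18
R2 (z=89.0): ¬accelerating=1−0.31=0.69, flat=0.68; AND[max(0, a+b−1)] → w = 0.37
R3 (z=67.0): flat=0.68, decelerating=0.59; AND[max(0, a+b−1)] → w = 0.27
R4 (z=90.1): accelerating=0.31, downhill=0.44; AND[max(0, a+b−1)] → w = 0.00
Weighted average = (0.18·48.0 + 0.37·89.0 + 0.27·67.0 + 0.00·90.1) / (0.18 + 0.37 + 0.27 + 0.00)
  = 59.6600 / 0.8200 = 72.756

72.756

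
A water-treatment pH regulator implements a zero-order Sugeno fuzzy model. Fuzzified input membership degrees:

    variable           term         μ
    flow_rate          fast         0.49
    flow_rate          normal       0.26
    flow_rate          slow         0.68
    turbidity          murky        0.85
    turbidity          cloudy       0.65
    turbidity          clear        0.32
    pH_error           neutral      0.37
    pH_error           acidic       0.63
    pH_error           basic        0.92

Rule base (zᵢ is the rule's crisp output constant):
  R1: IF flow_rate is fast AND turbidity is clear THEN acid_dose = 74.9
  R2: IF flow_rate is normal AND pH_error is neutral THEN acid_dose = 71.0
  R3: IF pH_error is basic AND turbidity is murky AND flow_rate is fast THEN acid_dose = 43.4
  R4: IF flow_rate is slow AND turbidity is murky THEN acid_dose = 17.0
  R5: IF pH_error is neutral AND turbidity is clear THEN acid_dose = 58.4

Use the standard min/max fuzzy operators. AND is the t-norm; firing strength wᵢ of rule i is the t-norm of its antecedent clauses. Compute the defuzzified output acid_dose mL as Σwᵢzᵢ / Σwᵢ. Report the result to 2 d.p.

45.38

R1 (z=74.9): fast=0.49, clear=0.32; AND[min(a, b)] → w = 0.32
R2 (z=71.0): normal=0.26, neutral=0.37; AND[min(a, b)] → w = 0.26
R3 (z=43.4): basic=0.92, murky=0.85, fast=0.49; AND[min(a, b)] → w = 0.49
R4 (z=17.0): slow=0.68, murky=0.85; AND[min(a, b)] → w = 0.68
R5 (z=58.4): neutral=0.37, clear=0.32; AND[min(a, b)] → w = 0.32
Weighted average = (0.32·74.9 + 0.26·71.0 + 0.49·43.4 + 0.68·17.0 + 0.32·58.4) / (0.32 + 0.26 + 0.49 + 0.68 + 0.32)
  = 93.9420 / 2.0700 = 45.38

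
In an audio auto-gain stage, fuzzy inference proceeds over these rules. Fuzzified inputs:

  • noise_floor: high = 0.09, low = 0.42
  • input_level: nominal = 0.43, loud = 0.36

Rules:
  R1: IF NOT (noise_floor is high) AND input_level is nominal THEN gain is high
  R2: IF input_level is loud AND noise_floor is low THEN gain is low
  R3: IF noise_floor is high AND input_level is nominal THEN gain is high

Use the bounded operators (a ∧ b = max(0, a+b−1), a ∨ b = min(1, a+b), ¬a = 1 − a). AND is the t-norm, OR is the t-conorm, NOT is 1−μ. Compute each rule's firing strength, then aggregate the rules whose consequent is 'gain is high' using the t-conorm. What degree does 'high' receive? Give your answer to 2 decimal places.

0.34

R1: ¬high=1−0.09=0.91, nominal=0.43; AND[max(0, a+b−1)] → w = 0.34
R2: loud=0.36, low=0.42; AND[max(0, a+b−1)] → w = 0.00
R3: high=0.09, nominal=0.43; AND[max(0, a+b−1)] → w = 0.00
Rules with consequent 'high': {R1, R3} → strengths 0.34, 0.00
Aggregate via t-conorm [min(1, a+b)]: 0.34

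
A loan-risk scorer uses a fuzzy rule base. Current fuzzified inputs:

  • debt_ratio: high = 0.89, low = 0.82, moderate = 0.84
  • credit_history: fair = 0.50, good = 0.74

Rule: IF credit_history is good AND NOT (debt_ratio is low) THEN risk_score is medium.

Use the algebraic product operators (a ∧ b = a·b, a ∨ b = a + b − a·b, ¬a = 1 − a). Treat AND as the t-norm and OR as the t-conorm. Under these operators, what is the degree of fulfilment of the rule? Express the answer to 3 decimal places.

firing strength: good=0.74, ¬low=1−0.82=0.18; AND[a·b] → w = 0.1332

0.133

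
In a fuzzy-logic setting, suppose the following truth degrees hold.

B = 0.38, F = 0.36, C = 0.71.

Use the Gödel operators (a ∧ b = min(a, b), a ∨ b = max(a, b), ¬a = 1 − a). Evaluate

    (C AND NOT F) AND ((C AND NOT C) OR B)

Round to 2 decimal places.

0.38

NOT F = 1 − 0.36 = 0.64
C AND NOT F = min(a, b) on (0.71, 0.64) = 0.64
NOT C = 1 − 0.71 = 0.29
C AND NOT C = min(a, b) on (0.71, 0.29) = 0.29
(C AND NOT C) OR B = max(a, b) on (0.29, 0.38) = 0.38
(C AND NOT F) AND ((C AND NOT C) OR B) = min(a, b) on (0.64, 0.38) = 0.38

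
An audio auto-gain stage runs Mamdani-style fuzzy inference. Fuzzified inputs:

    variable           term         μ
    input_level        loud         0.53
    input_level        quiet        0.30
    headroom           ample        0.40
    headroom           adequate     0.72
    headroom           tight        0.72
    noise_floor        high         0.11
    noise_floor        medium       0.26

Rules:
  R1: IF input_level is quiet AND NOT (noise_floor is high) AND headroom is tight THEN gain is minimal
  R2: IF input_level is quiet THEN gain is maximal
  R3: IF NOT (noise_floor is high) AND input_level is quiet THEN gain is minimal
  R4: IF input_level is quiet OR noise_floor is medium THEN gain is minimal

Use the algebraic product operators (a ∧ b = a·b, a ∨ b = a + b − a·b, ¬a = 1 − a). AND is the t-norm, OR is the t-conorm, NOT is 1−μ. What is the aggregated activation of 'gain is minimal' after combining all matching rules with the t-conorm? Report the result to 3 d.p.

R1: quiet=0.30, ¬high=1−0.11=0.89, tight=0.72; AND[a·b] → w = 0.1922
R2: quiet=0.30 → w = 0.3000
R3: ¬high=1−0.11=0.89, quiet=0.30; AND[a·b] → w = 0.2670
R4: quiet=0.30, medium=0.26; OR[a + b − a·b] → w = 0.4820
Rules with consequent 'minimal': {R1, R3, R4} → strengths 0.1922, 0.2670, 0.4820
Aggregate via t-conorm [a + b − a·b]: 0.6933

0.693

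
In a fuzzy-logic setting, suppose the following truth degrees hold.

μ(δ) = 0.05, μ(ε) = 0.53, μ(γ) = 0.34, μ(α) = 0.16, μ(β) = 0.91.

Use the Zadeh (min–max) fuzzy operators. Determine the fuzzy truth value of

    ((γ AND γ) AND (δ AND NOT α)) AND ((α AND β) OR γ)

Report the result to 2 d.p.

0.05

γ AND γ = min(a, b) on (0.34, 0.34) = 0.34
NOT α = 1 − 0.16 = 0.84
δ AND NOT α = min(a, b) on (0.05, 0.84) = 0.05
(γ AND γ) AND (δ AND NOT α) = min(a, b) on (0.34, 0.05) = 0.05
α AND β = min(a, b) on (0.16, 0.91) = 0.16
(α AND β) OR γ = max(a, b) on (0.16, 0.34) = 0.34
((γ AND γ) AND (δ AND NOT α)) AND ((α AND β) OR γ) = min(a, b) on (0.05, 0.34) = 0.05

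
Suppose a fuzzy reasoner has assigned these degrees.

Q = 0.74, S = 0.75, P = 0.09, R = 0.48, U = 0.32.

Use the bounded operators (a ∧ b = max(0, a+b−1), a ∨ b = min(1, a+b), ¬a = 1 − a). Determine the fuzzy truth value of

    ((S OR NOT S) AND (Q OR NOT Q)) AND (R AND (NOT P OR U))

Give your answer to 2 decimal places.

NOT S = 1 − 0.75 = 0.25
S OR NOT S = min(1, a+b) on (0.75, 0.25) = 1.00
NOT Q = 1 − 0.74 = 0.26
Q OR NOT Q = min(1, a+b) on (0.74, 0.26) = 1.00
(S OR NOT S) AND (Q OR NOT Q) = max(0, a+b−1) on (1.00, 1.00) = 1.00
NOT P = 1 − 0.09 = 0.91
NOT P OR U = min(1, a+b) on (0.91, 0.32) = 1.00
R AND (NOT P OR U) = max(0, a+b−1) on (0.48, 1.00) = 0.48
((S OR NOT S) AND (Q OR NOT Q)) AND (R AND (NOT P OR U)) = max(0, a+b−1) on (1.00, 0.48) = 0.48

0.48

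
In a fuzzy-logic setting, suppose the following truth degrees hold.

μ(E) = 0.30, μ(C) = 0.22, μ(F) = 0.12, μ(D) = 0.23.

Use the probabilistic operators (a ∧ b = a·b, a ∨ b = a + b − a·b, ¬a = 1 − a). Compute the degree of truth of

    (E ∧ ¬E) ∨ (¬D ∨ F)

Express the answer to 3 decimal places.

0.840

¬E = 1 − 0.3000 = 0.7000
E ∧ ¬E = a·b on (0.3000, 0.7000) = 0.2100
¬D = 1 − 0.2300 = 0.7700
¬D ∨ F = a + b − a·b on (0.7700, 0.1200) = 0.7976
(E ∧ ¬E) ∨ (¬D ∨ F) = a + b − a·b on (0.2100, 0.7976) = 0.8401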